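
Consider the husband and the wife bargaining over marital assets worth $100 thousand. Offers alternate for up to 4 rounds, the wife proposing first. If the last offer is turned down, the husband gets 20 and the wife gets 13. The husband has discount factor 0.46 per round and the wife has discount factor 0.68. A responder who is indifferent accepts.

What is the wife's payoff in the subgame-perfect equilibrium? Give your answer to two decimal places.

72.76

Round 4 (the husband proposes): the wife gets 13 if talks fail, so the husband offers 13 and keeps 87.
Round 3 (the wife proposes): the husband can get 87 next round, worth 0.46 × 87 = 40.02 now; the wife offers that and keeps 59.98.
Round 2 (the husband proposes): the wife can get 59.98 next round, worth 0.68 × 59.98 = 40.7864 now; the husband offers that and keeps 59.2136.
Round 1 (the wife proposes): the husband can get 59.2136 next round, worth 0.46 × 59.2136 = 27.238256 now, so the wife offers 27.238256, keeping 72.761744.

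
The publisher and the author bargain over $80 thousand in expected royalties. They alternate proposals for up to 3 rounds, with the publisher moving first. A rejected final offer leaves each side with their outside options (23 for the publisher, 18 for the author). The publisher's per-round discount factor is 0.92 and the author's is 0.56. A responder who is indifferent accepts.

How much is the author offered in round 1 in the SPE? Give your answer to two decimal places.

Solve by backward induction from round 3.
Round 3 (the publisher proposes): the author gets 18 if talks fail, so the publisher offers 18 and keeps 62.
Round 2 (the author proposes): the publisher can get 62 next round, worth 0.92 × 62 = 57.04 now, so the author offers 57.04, keeping 22.96.
Round 1 (the publisher proposes): the author can get 22.96 next round, worth 0.56 × 22.96 = 12.8576 now. The publisher offers 12.8576 and keeps 80 − 12.8576 = 67.1424.

12.86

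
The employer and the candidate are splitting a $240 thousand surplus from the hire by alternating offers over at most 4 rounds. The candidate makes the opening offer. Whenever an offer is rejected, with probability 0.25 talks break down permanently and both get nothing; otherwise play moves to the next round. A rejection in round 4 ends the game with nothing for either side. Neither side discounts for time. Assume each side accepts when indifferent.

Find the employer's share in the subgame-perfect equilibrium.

Round 4 (the employer proposes): the candidate will accept anything ≥ 0, so the employer offers 0 and keeps 240.
Round 3 (the candidate proposes): rejecting gives the employer an expected 0.75 × 240 = 180, so the candidate offers 180, keeping 60.
Round 2 (the employer proposes): rejecting gives the candidate an expected 0.75 × 60 = 45, so the employer offers 45, keeping 195.
Round 1 (the candidate proposes): rejecting gives the employer an expected 0.75 × 195 = 146.25, so the candidate offers 146.25, keeping 93.75.

146.25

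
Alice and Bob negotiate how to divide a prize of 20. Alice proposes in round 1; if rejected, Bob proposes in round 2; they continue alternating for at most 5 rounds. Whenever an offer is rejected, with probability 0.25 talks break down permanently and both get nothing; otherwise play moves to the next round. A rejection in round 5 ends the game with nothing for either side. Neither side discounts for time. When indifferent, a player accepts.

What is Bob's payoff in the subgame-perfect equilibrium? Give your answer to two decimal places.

By backward induction:
Round 5 (Alice proposes): rejection yields 0 for Bob; Alice offers 0 and keeps 20.
Round 4 (Bob proposes): rejecting gives Alice an expected 0.75 × 20 = 15; Bob offers that and keeps 5.
Round 3 (Alice proposes): rejecting gives Bob an expected 0.75 × 5 = 3.75. Alice offers 3.75 and keeps 20 − 3.75 = 16.25.
Round 2 (Bob proposes): rejecting gives Alice an expected 0.75 × 16.25 = 12.1875; Bob offers that and keeps 7.8125.
Round 1 (Alice proposes): rejecting gives Bob an expected 0.75 × 7.8125 = 5.859375; Alice offers that and keeps 14.140625.

5.86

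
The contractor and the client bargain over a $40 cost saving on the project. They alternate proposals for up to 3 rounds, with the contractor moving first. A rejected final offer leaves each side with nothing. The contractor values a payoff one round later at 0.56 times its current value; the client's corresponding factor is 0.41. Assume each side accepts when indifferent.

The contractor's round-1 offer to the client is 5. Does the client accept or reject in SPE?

Work out the client's continuation value if the offer is rejected.
Round 3 (the contractor proposes): the client will accept anything ≥ 0, so the contractor offers 0 and keeps 40.
Round 2 (the client proposes): the contractor can get 40 next round, worth 0.56 × 40 = 22.4 now, so the client offers 22.4, keeping 17.6.
So by rejecting in round 1, the client gets 17.6 next round, worth 0.41 × 17.6 = 7.216 now.
Offer 5 < 7.216, so the client rejects.

Reject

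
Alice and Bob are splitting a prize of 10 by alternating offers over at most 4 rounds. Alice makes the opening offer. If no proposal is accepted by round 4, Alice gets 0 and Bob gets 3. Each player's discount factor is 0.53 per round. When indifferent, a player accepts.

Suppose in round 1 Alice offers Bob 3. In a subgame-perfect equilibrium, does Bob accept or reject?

Round 4 (Bob proposes): Alice will accept anything ≥ 0, so Bob offers 0 and keeps 10.
Round 3 (Alice proposes): Bob can get 10 next round, worth 0.53 × 10 = 5.3 now; Alice offers that and keeps 4.7.
Round 2 (Bob proposes): Alice can get 4.7 next round, worth 0.53 × 4.7 = 2.491 now; Bob offers that and keeps 7.509.
So by rejecting in round 1, Bob gets 7.509 next round, worth 0.53 × 7.509 = 3.97977 now.
Offer 3 < 3.97977, so Bob rejects.

Reject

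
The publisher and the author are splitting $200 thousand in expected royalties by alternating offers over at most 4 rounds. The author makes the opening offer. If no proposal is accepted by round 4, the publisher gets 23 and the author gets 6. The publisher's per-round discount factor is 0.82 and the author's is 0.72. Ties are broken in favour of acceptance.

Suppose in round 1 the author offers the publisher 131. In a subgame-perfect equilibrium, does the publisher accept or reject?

Reject

Round 4 (the publisher proposes): the author gets 6 if talks fail, so the publisher offers 6 and keeps 194.
Round 3 (the author proposes): the publisher can get 194 next round, worth 0.82 × 194 = 159.08 now; the author offers that and keeps 40.92.
Round 2 (the publisher proposes): the author can get 40.92 next round, worth 0.72 × 40.92 = 29.4624 now, so the publisher offers 29.4624, keeping 170.5376.
So by rejecting in round 1, the publisher gets 170.5376 next round, worth 0.82 × 170.5376 = 139.840832 now.
Offer 131 < 139.840832, so the publisher rejects.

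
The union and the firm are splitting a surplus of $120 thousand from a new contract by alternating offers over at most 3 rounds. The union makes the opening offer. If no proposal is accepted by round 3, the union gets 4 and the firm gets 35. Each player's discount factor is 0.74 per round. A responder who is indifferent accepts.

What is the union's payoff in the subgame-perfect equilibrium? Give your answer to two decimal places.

Round 3 (the union proposes): the firm gets 35 if talks fail, so the union offers 35 and keeps 85.
Round 2 (the firm proposes): the union can get 85 next round, worth 0.74 × 85 = 62.9 now. The firm offers 62.9 and keeps 120 − 62.9 = 57.1.
Round 1 (the union proposes): the firm can get 57.1 next round, worth 0.74 × 57.1 = 42.254 now. The union offers 42.254 and keeps 120 − 42.254 = 77.746.

77.75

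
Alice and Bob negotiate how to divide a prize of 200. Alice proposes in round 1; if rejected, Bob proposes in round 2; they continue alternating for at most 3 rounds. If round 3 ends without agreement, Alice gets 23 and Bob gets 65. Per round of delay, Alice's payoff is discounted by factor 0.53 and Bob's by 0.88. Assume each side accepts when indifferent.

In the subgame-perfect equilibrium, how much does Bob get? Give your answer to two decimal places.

113.04

Round 3 (Alice proposes): Bob gets 65 if talks fail, so Alice offers 65 and keeps 135.
Round 2 (Bob proposes): Alice can get 135 next round, worth 0.53 × 135 = 71.55 now, so Bob offers 71.55, keeping 128.45.
Round 1 (Alice proposes): Bob can get 128.45 next round, worth 0.88 × 128.45 = 113.036 now, so Alice offers 113.036, keeping 86.964.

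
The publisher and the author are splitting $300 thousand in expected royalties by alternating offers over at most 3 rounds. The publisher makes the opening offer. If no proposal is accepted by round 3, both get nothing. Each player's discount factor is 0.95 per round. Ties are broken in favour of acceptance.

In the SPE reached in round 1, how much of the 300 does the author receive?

14.25

Round 3 (the publisher proposes): rejection yields 0 for the author; the publisher offers 0 and keeps 300.
Round 2 (the author proposes): the publisher can get 300 next round, worth 0.95 × 300 = 285 now, so the author offers 285, keeping 15.
Round 1 (the publisher proposes): the author can get 15 next round, worth 0.95 × 15 = 14.25 now, so the publisher offers 14.25, keeping 285.75.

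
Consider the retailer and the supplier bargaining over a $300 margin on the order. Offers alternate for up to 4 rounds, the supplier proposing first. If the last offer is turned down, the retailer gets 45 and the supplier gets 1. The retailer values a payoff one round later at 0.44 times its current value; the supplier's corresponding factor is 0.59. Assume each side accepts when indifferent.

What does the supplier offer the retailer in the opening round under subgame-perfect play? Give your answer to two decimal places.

88.27

Round 4 (the retailer proposes): the supplier gets 1 if talks fail, so the retailer offers 1 and keeps 299.
Round 3 (the supplier proposes): the retailer can get 299 next round, worth 0.44 × 299 = 131.56 now; the supplier offers that and keeps 168.44.
Round 2 (the retailer proposes): the supplier can get 168.44 next round, worth 0.59 × 168.44 = 99.3796 now. The retailer offers 99.3796 and keeps 300 − 99.3796 = 200.6204.
Round 1 (the supplier proposes): the retailer can get 200.6204 next round, worth 0.44 × 200.6204 = 88.272976 now, so the supplier offers 88.272976, keeping 211.727024.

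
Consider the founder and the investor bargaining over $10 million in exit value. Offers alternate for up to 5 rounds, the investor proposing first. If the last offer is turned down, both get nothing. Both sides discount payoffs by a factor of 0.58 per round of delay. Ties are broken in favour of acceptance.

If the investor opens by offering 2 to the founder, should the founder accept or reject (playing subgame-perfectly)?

Work out the founder's continuation value if the offer is rejected.
Round 5 (the investor proposes): rejection yields 0 for the founder; the investor offers 0 and keeps 10.
Round 4 (the founder proposes): the investor can get 10 next round, worth 0.58 × 10 = 5.8 now, so the founder offers 5.8, keeping 4.2.
Round 3 (the investor proposes): the founder can get 4.2 next round, worth 0.58 × 4.2 = 2.436 now, so the investor offers 2.436, keeping 7.564.
Round 2 (the founder proposes): the investor can get 7.564 next round, worth 0.58 × 7.564 = 4.38712 now, so the founder offers 4.38712, keeping 5.61288.
So by rejecting in round 1, the founder gets 5.61288 next round, worth 0.58 × 5.61288 = 3.2554704 now.
Offer 2 < 3.2554704, so the founder rejects.

Reject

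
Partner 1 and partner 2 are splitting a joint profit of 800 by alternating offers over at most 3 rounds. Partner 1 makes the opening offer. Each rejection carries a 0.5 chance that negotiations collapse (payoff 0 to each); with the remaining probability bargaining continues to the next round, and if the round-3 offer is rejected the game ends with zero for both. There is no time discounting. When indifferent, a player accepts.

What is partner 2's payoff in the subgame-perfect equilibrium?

By backward induction:
Round 3 (partner 1 proposes): rejection yields 0 for partner 2; partner 1 offers 0 and keeps 800.
Round 2 (partner 2 proposes): rejecting gives partner 1 an expected 0.5 × 800 = 400, so partner 2 offers 400, keeping 400.
Round 1 (partner 1 proposes): rejecting gives partner 2 an expected 0.5 × 400 = 200; partner 1 offers that and keeps 600.

200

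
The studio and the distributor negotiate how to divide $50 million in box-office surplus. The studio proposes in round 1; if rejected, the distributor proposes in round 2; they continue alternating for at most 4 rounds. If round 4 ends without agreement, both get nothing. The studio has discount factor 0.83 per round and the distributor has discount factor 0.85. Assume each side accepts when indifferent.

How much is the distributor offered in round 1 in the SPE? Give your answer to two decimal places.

37.21

Round 4 (the distributor proposes): the studio will accept anything ≥ 0, so the distributor offers 0 and keeps 50.
Round 3 (the studio proposes): the distributor can get 50 next round, worth 0.85 × 50 = 42.5 now, so the studio offers 42.5, keeping 7.5.
Round 2 (the distributor proposes): the studio can get 7.5 next round, worth 0.83 × 7.5 = 6.225 now. The distributor offers 6.225 and keeps 50 − 6.225 = 43.775.
Round 1 (the studio proposes): the distributor can get 43.775 next round, worth 0.85 × 43.775 = 37.20875 now. The studio offers 37.20875 and keeps 50 − 37.20875 = 12.79125.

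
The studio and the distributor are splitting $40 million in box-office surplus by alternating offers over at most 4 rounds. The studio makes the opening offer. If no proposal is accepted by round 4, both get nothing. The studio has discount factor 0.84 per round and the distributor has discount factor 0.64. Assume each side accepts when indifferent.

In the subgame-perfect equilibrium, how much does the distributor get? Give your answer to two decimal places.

17.86

Round 4 (the distributor proposes): the studio will accept anything ≥ 0, so the distributor offers 0 and keeps 40.
Round 3 (the studio proposes): the distributor can get 40 next round, worth 0.64 × 40 = 25.6 now; the studio offers that and keeps 14.4.
Round 2 (the distributor proposes): the studio can get 14.4 next round, worth 0.84 × 14.4 = 12.096 now, so the distributor offers 12.096, keeping 27.904.
Round 1 (the studio proposes): the distributor can get 27.904 next round, worth 0.64 × 27.904 = 17.85856 now, so the studio offers 17.85856, keeping 22.14144.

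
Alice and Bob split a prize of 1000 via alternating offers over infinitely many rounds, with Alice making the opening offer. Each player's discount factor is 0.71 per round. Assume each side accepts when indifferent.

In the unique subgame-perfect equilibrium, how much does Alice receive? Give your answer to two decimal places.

584.80

In a stationary SPE each proposer offers the other exactly their discounted continuation value.
If Alice keeps x when proposing and Bob keeps y when proposing, then x = 1000 − 0.71y and y = 1000 − 0.71x.
Solving: x = 1000(1 − 0.71) / (1 − 0.71·0.71) = 290 / 0.4959 ≈ 584.7953.
Bob gets 1000 − 584.7953 ≈ 415.2047.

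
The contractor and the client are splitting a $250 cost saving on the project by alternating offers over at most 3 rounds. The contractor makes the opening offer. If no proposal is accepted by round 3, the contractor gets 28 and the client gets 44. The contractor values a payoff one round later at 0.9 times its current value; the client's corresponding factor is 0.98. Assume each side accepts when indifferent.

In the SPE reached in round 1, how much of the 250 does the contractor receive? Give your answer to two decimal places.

Round 3 (the contractor proposes): the client gets 44 if talks fail, so the contractor offers 44 and keeps 206.
Round 2 (the client proposes): the contractor can get 206 next round, worth 0.9 × 206 = 185.4 now, so the client offers 185.4, keeping 64.6.
Round 1 (the contractor proposes): the client can get 64.6 next round, worth 0.98 × 64.6 = 63.308 now, so the contractor offers 63.308, keeping 186.692.

186.69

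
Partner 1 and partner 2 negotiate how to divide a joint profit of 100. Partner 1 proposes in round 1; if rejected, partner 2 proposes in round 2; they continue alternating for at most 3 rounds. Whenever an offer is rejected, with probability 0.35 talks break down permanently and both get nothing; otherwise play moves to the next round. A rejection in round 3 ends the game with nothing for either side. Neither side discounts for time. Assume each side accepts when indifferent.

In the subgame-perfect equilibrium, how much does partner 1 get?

Round 3 (partner 1 proposes): partner 2 will accept anything ≥ 0, so partner 1 offers 0 and keeps 100.
Round 2 (partner 2 proposes): rejecting gives partner 1 an expected 0.65 × 100 = 65. Partner 2 offers 65 and keeps 100 − 65 = 35.
Round 1 (partner 1 proposes): rejecting gives partner 2 an expected 0.65 × 35 = 22.75; partner 1 offers that and keeps 77.25.

77.25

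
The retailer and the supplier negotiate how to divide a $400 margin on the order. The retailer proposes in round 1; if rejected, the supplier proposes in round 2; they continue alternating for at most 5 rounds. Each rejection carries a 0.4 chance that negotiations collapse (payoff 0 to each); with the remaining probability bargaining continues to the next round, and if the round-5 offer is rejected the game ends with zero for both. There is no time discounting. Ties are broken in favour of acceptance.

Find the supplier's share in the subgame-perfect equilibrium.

130.56

By backward induction:
Round 5 (the retailer proposes): the supplier will accept anything ≥ 0, so the retailer offers 0 and keeps 400.
Round 4 (the supplier proposes): rejecting gives the retailer an expected 0.6 × 400 = 240, so the supplier offers 240, keeping 160.
Round 3 (the retailer proposes): rejecting gives the supplier an expected 0.6 × 160 = 96; the retailer offers that and keeps 304.
Round 2 (the supplier proposes): rejecting gives the retailer an expected 0.6 × 304 = 182.4, so the supplier offers 182.4, keeping 217.6.
Round 1 (the retailer proposes): rejecting gives the supplier an expected 0.6 × 217.6 = 130.56. The retailer offers 130.56 and keeps 400 − 130.56 = 269.44.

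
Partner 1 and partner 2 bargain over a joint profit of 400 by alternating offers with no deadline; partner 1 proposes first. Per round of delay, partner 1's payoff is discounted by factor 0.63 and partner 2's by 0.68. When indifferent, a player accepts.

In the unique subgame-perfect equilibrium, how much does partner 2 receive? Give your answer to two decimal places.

When partner 1 proposes, partner 2 accepts any offer worth at least 0.68 times what partner 2 would get by proposing next round; and vice versa.
This gives x = 400 − 0.68y and y = 400 − 0.63x, where x and y are each side's share when it proposes.
Hence (1 − 0.68·0.63)x = 400(1 − 0.68), i.e. 0.5716·x = 128.
x ≈ 223.9328; partner 2's share is 400 − x ≈ 176.0672.

176.07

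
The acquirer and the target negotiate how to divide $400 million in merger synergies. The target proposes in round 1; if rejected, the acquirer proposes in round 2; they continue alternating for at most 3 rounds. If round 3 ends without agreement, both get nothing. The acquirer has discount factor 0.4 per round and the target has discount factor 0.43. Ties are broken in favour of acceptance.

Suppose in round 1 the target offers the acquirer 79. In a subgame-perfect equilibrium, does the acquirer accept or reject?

Reject

Round 3 (the target proposes): the acquirer will accept anything ≥ 0, so the target offers 0 and keeps 400.
Round 2 (the acquirer proposes): the target can get 400 next round, worth 0.43 × 400 = 172 now, so the acquirer offers 172, keeping 228.
So by rejecting in round 1, the acquirer gets 228 next round, worth 0.4 × 228 = 91.2 now.
Offer 79 < 91.2, so the acquirer rejects.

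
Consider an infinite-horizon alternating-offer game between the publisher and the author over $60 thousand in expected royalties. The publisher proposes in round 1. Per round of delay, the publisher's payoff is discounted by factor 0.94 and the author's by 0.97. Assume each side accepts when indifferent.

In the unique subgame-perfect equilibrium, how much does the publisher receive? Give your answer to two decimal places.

20.41

Let x be the publisher's share when the publisher proposes and y be the author's share when the author proposes.
The author accepts iff offered ≥ 0.97·y, so x = 60 − 0.97y. Symmetrically y = 60 − 0.94x.
Substituting: x = 60 − 0.97(60 − 0.94x), giving x(1 − 0.94·0.97) = 60(1 − 0.97).
So x = 60 × 0.03 / 0.0882 ≈ 20.4082, and the author receives 60 − x ≈ 39.5918.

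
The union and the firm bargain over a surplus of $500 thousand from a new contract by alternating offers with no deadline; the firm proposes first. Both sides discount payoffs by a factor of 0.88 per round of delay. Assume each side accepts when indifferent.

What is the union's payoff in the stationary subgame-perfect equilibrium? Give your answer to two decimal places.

Let x be the firm's share when the firm proposes and y be the union's share when the union proposes.
The union accepts iff offered ≥ 0.88·y, so x = 500 − 0.88y. Symmetrically y = 500 − 0.88x.
Substituting: x = 500 − 0.88(500 − 0.88x), giving x(1 − 0.88·0.88) = 500(1 − 0.88).
So x = 500 × 0.12 / 0.2256 ≈ 265.9574, and the union receives 500 − x ≈ 234.0426.

234.04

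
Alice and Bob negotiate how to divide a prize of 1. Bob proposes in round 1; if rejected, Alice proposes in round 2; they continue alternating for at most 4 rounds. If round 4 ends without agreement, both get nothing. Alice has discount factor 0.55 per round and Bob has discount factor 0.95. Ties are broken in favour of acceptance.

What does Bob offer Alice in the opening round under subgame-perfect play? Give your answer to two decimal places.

By backward induction:
Round 4 (Alice proposes): rejection yields 0 for Bob; Alice offers 0 and keeps 1.
Round 3 (Bob proposes): Alice can get 1 next round, worth 0.55 × 1 = 0.55 now. Bob offers 0.55 and keeps 1 − 0.55 = 0.45.
Round 2 (Alice proposes): Bob can get 0.45 next round, worth 0.95 × 0.45 = 0.4275 now. Alice offers 0.4275 and keeps 1 − 0.4275 = 0.5725.
Round 1 (Bob proposes): Alice can get 0.5725 next round, worth 0.55 × 0.5725 = 0.314875 now, so Bob offers 0.314875, keeping 0.685125.

0.31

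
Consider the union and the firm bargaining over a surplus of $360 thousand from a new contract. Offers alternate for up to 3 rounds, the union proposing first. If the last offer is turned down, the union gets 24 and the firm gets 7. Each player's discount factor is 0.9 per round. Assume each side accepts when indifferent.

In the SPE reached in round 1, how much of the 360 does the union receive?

321.93

Work backward from the last round.
Round 3 (the union proposes): the firm gets 7 if talks fail, so the union offers 7 and keeps 353.
Round 2 (the firm proposes): the union can get 353 next round, worth 0.9 × 353 = 317.7 now; the firm offers that and keeps 42.3.
Round 1 (the union proposes): the firm can get 42.3 next round, worth 0.9 × 42.3 = 38.07 now. The union offers 38.07 and keeps 360 − 38.07 = 321.93.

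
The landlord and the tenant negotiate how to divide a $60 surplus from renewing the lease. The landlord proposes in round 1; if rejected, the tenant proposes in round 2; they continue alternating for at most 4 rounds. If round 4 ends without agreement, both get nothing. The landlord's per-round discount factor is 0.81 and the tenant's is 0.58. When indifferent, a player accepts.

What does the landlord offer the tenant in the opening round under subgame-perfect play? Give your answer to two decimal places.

Work backward from the last round.
Round 4 (the tenant proposes): the landlord will accept anything ≥ 0, so the tenant offers 0 and keeps 60.
Round 3 (the landlord proposes): the tenant can get 60 next round, worth 0.58 × 60 = 34.8 now, so the landlord offers 34.8, keeping 25.2.
Round 2 (the tenant proposes): the landlord can get 25.2 next round, worth 0.81 × 25.2 = 20.412 now, so the tenant offers 20.412, keeping 39.588.
Round 1 (the landlord proposes): the tenant can get 39.588 next round, worth 0.58 × 39.588 = 22.96104 now, so the landlord offers 22.96104, keeping 37.03896.

22.96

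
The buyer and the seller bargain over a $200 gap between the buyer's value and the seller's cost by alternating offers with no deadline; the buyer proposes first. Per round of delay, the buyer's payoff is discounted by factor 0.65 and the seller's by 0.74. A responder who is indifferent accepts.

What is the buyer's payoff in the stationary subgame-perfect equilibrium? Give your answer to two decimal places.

In a stationary SPE each proposer offers the other exactly their discounted continuation value.
If the buyer keeps x when proposing and the seller keeps y when proposing, then x = 200 − 0.74y and y = 200 − 0.65x.
Solving: x = 200(1 − 0.74) / (1 − 0.65·0.74) = 52 / 0.519 ≈ 100.1927.
The seller gets 200 − 100.1927 ≈ 99.8073.

100.19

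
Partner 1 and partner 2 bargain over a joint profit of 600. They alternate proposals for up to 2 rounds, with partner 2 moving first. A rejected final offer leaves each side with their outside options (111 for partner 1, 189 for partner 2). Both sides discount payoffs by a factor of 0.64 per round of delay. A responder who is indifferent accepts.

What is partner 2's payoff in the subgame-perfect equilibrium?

336.96

Round 2 (partner 1 proposes): partner 2 gets 189 if talks fail, so partner 1 offers 189 and keeps 411.
Round 1 (partner 2 proposes): partner 1 can get 411 next round, worth 0.64 × 411 = 263.04 now; partner 2 offers that and keeps 336.96.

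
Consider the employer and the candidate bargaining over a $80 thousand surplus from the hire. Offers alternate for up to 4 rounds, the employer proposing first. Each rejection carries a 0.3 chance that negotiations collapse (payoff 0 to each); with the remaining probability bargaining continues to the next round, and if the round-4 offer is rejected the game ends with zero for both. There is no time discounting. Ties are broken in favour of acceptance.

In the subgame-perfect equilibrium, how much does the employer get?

35.76

Round 4 (the candidate proposes): the employer will accept anything ≥ 0, so the candidate offers 0 and keeps 80.
Round 3 (the employer proposes): rejecting gives the candidate an expected 0.7 × 80 = 56. The employer offers 56 and keeps 80 − 56 = 24.
Round 2 (the candidate proposes): rejecting gives the employer an expected 0.7 × 24 = 16.8. The candidate offers 16.8 and keeps 80 − 16.8 = 63.2.
Round 1 (the employer proposes): rejecting gives the candidate an expected 0.7 × 63.2 = 44.24; the employer offers that and keeps 35.76.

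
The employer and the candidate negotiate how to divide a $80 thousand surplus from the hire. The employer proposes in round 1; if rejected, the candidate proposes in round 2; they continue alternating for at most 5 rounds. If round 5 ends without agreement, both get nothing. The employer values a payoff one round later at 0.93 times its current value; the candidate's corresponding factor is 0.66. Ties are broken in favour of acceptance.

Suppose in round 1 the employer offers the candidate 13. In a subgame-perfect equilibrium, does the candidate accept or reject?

Round 5 (the employer proposes): rejection yields 0 for the candidate; the employer offers 0 and keeps 80.
Round 4 (the candidate proposes): the employer can get 80 next round, worth 0.93 × 80 = 74.4 now. The candidate offers 74.4 and keeps 80 − 74.4 = 5.6.
Round 3 (the employer proposes): the candidate can get 5.6 next round, worth 0.66 × 5.6 = 3.696 now; the employer offers that and keeps 76.304.
Round 2 (the candidate proposes): the employer can get 76.304 next round, worth 0.93 × 76.304 = 70.96272 now. The candidate offers 70.96272 and keeps 80 − 70.96272 = 9.03728.
So by rejecting in round 1, the candidate gets 9.03728 next round, worth 0.66 × 9.03728 = 5.9646048 now.
Offer 13 ≥ 5.9646048, so the candidate accepts.

Accept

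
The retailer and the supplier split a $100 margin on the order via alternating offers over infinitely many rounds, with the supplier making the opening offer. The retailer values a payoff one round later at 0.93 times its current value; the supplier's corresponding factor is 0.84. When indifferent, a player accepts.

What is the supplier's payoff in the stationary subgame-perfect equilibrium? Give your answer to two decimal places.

31.99

Let x be the supplier's share when the supplier proposes and y be the retailer's share when the retailer proposes.
The retailer accepts iff offered ≥ 0.93·y, so x = 100 − 0.93y. Symmetrically y = 100 − 0.84x.
Substituting: x = 100 − 0.93(100 − 0.84x), giving x(1 − 0.84·0.93) = 100(1 − 0.93).
So x = 100 × 0.07 / 0.2188 ≈ 31.9927, and the retailer receives 100 − x ≈ 68.0073.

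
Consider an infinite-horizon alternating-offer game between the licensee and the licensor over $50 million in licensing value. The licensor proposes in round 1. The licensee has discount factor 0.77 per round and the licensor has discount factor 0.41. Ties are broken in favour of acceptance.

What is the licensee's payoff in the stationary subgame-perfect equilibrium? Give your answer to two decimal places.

33.19

When the licensor proposes, the licensee accepts any offer worth at least 0.77 times what the licensee would get by proposing next round; and vice versa.
This gives x = 50 − 0.77y and y = 50 − 0.41x, where x and y are each side's share when it proposes.
Hence (1 − 0.77·0.41)x = 50(1 − 0.77), i.e. 0.6843·x = 11.5.
x ≈ 16.8055; the licensee's share is 50 − x ≈ 33.1945.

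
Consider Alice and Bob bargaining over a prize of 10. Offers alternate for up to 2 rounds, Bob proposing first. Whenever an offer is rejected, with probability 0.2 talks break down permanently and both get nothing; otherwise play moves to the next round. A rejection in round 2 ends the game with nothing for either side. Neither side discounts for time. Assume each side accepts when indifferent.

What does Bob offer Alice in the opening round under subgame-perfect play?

8

Round 2 (Alice proposes): rejection yields 0 for Bob; Alice offers 0 and keeps 10.
Round 1 (Bob proposes): rejecting gives Alice an expected 0.8 × 10 = 8, so Bob offers 8, keeping 2.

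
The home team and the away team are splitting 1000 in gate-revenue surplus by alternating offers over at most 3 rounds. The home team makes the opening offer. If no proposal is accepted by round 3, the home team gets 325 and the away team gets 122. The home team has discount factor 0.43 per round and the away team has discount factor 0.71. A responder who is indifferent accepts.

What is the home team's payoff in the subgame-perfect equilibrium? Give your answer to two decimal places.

558.05

Solve by backward induction from round 3.
Round 3 (the home team proposes): the away team gets 122 if talks fail, so the home team offers 122 and keeps 878.
Round 2 (the away team proposes): the home team can get 878 next round, worth 0.43 × 878 = 377.54 now; the away team offers that and keeps 622.46.
Round 1 (the home team proposes): the away team can get 622.46 next round, worth 0.71 × 622.46 = 441.9466 now, so the home team offers 441.9466, keeping 558.0534.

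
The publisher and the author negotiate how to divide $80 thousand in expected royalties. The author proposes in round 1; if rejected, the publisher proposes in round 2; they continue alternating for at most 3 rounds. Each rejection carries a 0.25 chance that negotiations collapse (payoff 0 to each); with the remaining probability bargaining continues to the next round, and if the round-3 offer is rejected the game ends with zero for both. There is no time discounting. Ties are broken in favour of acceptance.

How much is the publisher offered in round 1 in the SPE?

Round 3 (the author proposes): rejection yields 0 for the publisher; the author offers 0 and keeps 80.
Round 2 (the publisher proposes): rejecting gives the author an expected 0.75 × 80 = 60, so the publisher offers 60, keeping 20.
Round 1 (the author proposes): rejecting gives the publisher an expected 0.75 × 20 = 15. The author offers 15 and keeps 80 − 15 = 65.

15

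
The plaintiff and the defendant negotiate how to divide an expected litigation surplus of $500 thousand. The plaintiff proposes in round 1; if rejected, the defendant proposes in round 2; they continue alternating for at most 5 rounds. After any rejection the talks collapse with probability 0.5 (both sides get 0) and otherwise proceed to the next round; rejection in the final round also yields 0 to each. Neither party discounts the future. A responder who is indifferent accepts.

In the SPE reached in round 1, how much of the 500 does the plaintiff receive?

343.75

Round 5 (the plaintiff proposes): the defendant will accept anything ≥ 0, so the plaintiff offers 0 and keeps 500.
Round 4 (the defendant proposes): rejecting gives the plaintiff an expected 0.5 × 500 = 250; the defendant offers that and keeps 250.
Round 3 (the plaintiff proposes): rejecting gives the defendant an expected 0.5 × 250 = 125, so the plaintiff offers 125, keeping 375.
Round 2 (the defendant proposes): rejecting gives the plaintiff an expected 0.5 × 375 = 187.5, so the defendant offers 187.5, keeping 312.5.
Round 1 (the plaintiff proposes): rejecting gives the defendant an expected 0.5 × 312.5 = 156.25. The plaintiff offers 156.25 and keeps 500 − 156.25 = 343.75.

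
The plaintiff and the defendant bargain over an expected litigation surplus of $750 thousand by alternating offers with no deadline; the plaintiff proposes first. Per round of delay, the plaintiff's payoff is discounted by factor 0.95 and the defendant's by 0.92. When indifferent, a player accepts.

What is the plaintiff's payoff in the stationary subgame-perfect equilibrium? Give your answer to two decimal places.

Let x be the plaintiff's share when the plaintiff proposes and y be the defendant's share when the defendant proposes.
The defendant accepts iff offered ≥ 0.92·y, so x = 750 − 0.92y. Symmetrically y = 750 − 0.95x.
Substituting: x = 750 − 0.92(750 − 0.95x), giving x(1 − 0.95·0.92) = 750(1 − 0.92).
So x = 750 × 0.08 / 0.126 ≈ 476.1905, and the defendant receives 750 − x ≈ 273.8095.

476.19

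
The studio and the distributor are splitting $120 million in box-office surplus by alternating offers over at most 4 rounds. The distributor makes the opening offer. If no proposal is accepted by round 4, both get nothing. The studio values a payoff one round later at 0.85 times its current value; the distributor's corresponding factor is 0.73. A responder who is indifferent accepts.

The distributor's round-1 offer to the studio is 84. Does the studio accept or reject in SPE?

Reject

Round 4 (the studio proposes): the distributor will accept anything ≥ 0, so the studio offers 0 and keeps 120.
Round 3 (the distributor proposes): the studio can get 120 next round, worth 0.85 × 120 = 102 now; the distributor offers that and keeps 18.
Round 2 (the studio proposes): the distributor can get 18 next round, worth 0.73 × 18 = 13.14 now. The studio offers 13.14 and keeps 120 − 13.14 = 106.86.
So by rejecting in round 1, the studio gets 106.86 next round, worth 0.85 × 106.86 = 90.831 now.
Offer 84 < 90.831, so the studio rejects.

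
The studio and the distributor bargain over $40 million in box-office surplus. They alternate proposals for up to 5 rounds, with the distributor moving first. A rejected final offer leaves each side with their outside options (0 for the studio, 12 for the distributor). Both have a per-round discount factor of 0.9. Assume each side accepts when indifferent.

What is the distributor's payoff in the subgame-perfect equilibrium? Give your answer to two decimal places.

Round 5 (the distributor proposes): rejection yields 0 for the studio; the distributor offers 0 and keeps 40.
Round 4 (the studio proposes): the distributor can get 40 next round, worth 0.9 × 40 = 36 now. The studio offers 36 and keeps 40 − 36 = 4.
Round 3 (the distributor proposes): the studio can get 4 next round, worth 0.9 × 4 = 3.6 now. The distributor offers 3.6 and keeps 40 − 3.6 = 36.4.
Round 2 (the studio proposes): the distributor can get 36.4 next round, worth 0.9 × 36.4 = 32.76 now; the studio offers that and keeps 7.24.
Round 1 (the distributor proposes): the studio can get 7.24 next round, worth 0.9 × 7.24 = 6.516 now, so the distributor offers 6.516, keeping 33.484.

33.48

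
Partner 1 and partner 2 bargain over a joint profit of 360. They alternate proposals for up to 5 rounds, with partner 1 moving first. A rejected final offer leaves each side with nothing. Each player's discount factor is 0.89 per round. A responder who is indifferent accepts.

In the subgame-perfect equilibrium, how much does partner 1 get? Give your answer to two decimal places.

Round 5 (partner 1 proposes): rejection yields 0 for partner 2; partner 1 offers 0 and keeps 360.
Round 4 (partner 2 proposes): partner 1 can get 360 next round, worth 0.89 × 360 = 320.4 now; partner 2 offers that and keeps 39.6.
Round 3 (partner 1 proposes): partner 2 can get 39.6 next round, worth 0.89 × 39.6 = 35.244 now; partner 1 offers that and keeps 324.756.
Round 2 (partner 2 proposes): partner 1 can get 324.756 next round, worth 0.89 × 324.756 = 289.03284 now. Partner 2 offers 289.03284 and keeps 360 − 289.03284 = 70.96716.
Round 1 (partner 1 proposes): partner 2 can get 70.96716 next round, worth 0.89 × 70.96716 = 63.1607724 now; partner 1 offers that and keeps 296.8392276.

296.84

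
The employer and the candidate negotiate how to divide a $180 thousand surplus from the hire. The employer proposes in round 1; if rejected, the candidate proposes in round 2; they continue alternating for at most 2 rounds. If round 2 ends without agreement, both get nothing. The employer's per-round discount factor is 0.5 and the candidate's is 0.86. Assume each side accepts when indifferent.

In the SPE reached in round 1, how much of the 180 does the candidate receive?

154.8

Round 2 (the candidate proposes): the employer will accept anything ≥ 0, so the candidate offers 0 and keeps 180.
Round 1 (the employer proposes): the candidate can get 180 next round, worth 0.86 × 180 = 154.8 now; the employer offers that and keeps 25.2.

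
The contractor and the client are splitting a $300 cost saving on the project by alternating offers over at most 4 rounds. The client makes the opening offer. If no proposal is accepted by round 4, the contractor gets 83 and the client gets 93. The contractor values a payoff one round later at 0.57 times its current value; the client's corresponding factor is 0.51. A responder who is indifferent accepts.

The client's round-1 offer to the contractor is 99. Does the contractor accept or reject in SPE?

Reject

Work out the contractor's continuation value if the offer is rejected.
Round 4 (the contractor proposes): the client gets 93 if talks fail, so the contractor offers 93 and keeps 207.
Round 3 (the client proposes): the contractor can get 207 next round, worth 0.57 × 207 = 117.99 now. The client offers 117.99 and keeps 300 − 117.99 = 182.01.
Round 2 (the contractor proposes): the client can get 182.01 next round, worth 0.51 × 182.01 = 92.8251 now; the contractor offers that and keeps 207.1749.
So by rejecting in round 1, the contractor gets 207.1749 next round, worth 0.57 × 207.1749 = 118.089693 now.
Offer 99 < 118.089693, so the contractor rejects.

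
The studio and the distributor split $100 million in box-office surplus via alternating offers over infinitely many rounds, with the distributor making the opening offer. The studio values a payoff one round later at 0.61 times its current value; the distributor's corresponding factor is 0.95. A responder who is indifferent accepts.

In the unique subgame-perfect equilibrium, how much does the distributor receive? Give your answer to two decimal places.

In a stationary SPE each proposer offers the other exactly their discounted continuation value.
If the distributor keeps x when proposing and the studio keeps y when proposing, then x = 100 − 0.61y and y = 100 − 0.95x.
Solving: x = 100(1 − 0.61) / (1 − 0.95·0.61) = 39 / 0.4205 ≈ 92.7467.
The studio gets 100 − 92.7467 ≈ 7.2533.

92.75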